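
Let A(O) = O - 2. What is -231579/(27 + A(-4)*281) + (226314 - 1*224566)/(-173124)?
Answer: 477249796/3419199 ≈ 139.58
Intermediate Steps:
A(O) = -2 + O
-231579/(27 + A(-4)*281) + (226314 - 1*224566)/(-173124) = -231579/(27 + (-2 - 4)*281) + (226314 - 1*224566)/(-173124) = -231579/(27 - 6*281) + (226314 - 224566)*(-1/173124) = -231579/(27 - 1686) + 1748*(-1/173124) = -231579/(-1659) - 437/43281 = -231579*(-1/1659) - 437/43281 = 77193/553 - 437/43281 = 477249796/3419199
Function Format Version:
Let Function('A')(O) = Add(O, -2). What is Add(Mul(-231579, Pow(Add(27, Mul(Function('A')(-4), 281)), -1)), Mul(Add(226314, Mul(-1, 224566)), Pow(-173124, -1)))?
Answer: Rational(477249796, 3419199) ≈ 139.58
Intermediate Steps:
Function('A')(O) = Add(-2, O)
Add(Mul(-231579, Pow(Add(27, Mul(Function('A')(-4), 281)), -1)), Mul(Add(226314, Mul(-1, 224566)), Pow(-173124, -1))) = Add(Mul(-231579, Pow(Add(27, Mul(Add(-2, -4), 281)), -1)), Mul(Add(226314, Mul(-1, 224566)), Pow(-173124, -1))) = Add(Mul(-231579, Pow(Add(27, Mul(-6, 281)), -1)), Mul(Add(226314, -224566), Rational(-1, 173124))) = Add(Mul(-231579, Pow(Add(27, -1686), -1)), Mul(1748, Rational(-1, 173124))) = Add(Mul(-231579, Pow(-1659, -1)), Rational(-437, 43281)) = Add(Mul(-231579, Rational(-1, 1659)), Rational(-437, 43281)) = Add(Rational(77193, 553), Rational(-437, 43281)) = Rational(477249796, 3419199)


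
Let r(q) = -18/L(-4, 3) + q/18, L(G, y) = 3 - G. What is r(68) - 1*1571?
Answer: -98897/63 ≈ -1569.8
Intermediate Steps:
r(q) = -18/7 + q/18 (r(q) = -18/(3 - 1*(-4)) + q/18 = -18/(3 + 4) + q*(1/18) = -18/7 + q/18)
r(68) - 1*1571 = (-18/7 + (1/18)*68) - 1*1571 = (-18/7 + 34/9) - 1571 = 76/63 - 1571 = -98897/63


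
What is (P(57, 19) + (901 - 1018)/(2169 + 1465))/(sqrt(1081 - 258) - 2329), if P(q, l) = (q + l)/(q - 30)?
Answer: -635875225/532134927324 - 273025*sqrt(823)/532134927324 ≈ -0.0012097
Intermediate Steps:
P(q, l) = (l + q)/(-30 + q)
(P(57, 19) + (901 - 1018)/(2169 + 1465))/(sqrt(1081 - 258) - 2329) = ((19 + 57)/(-30 + 57) + (901 - 1018)/(2169 + 1465))/(sqrt(1081 - 258) - 2329) = (76/27 - 117/3634)/(sqrt(823) - 2329) = ((1/27)*76 - 117*1/3634)/(-2329 + sqrt(823)) = (76/27 - 117/3634)/(-2329 + sqrt(823)) = 273025/(98118*(-2329 + sqrt(823)))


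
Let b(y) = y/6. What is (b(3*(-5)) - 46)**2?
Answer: 9409/4 ≈ 2352.3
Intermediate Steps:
b(y) = y/6 (b(y) = y*(1/6) = y/6)
(b(3*(-5)) - 46)**2 = ((3*(-5))/6 - 46)**2 = ((1/6)*(-15) - 46)**2 = (-5/2 - 46)**2 = (-97/2)**2 = 9409/4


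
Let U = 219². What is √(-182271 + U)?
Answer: 11*I*√1110 ≈ 366.48*I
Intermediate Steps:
U = 47961
√(-182271 + U) = √(-182271 + 47961) = √(-134310) = 11*I*√1110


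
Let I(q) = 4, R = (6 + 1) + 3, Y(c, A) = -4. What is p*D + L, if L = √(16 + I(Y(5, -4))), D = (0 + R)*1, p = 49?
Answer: 490 + 2*√5 ≈ 494.47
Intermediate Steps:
R = 10 (R = 7 + 3 = 10)
D = 10 (D = (0 + 10)*1 = 10*1 = 10)
L = 2*√5 (L = √(16 + 4) = √20 = 2*√5 ≈ 4.4721)
p*D + L = 49*10 + 2*√5 = 490 + 2*√5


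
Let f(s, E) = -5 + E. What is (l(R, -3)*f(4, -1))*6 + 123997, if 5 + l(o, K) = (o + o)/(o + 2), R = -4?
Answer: 124033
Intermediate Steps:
l(o, K) = -5 + 2*o/(2 + o) (l(o, K) = -5 + (o + o)/(o + 2) = -5 + (2*o)/(2 + o) = -5 + 2*o/(2 + o))
(l(R, -3)*f(4, -1))*6 + 123997 = (((-10 - 3*(-4))/(2 - 4))*(-5 - 1))*6 + 123997 = (((-10 + 12)/(-2))*(-6))*6 + 123997 = (-½*2*(-6))*6 + 123997 = -1*(-6)*6 + 123997 = 6*6 + 123997 = 36 + 123997 = 124033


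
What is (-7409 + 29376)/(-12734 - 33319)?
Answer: -21967/46053 ≈ -0.47699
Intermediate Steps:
(-7409 + 29376)/(-12734 - 33319) = 21967/(-46053) = 21967*(-1/46053) = -21967/46053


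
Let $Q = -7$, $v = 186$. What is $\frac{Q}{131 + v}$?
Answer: $- \frac{7}{317} \approx -0.022082$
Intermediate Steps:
$\frac{Q}{131 + v} = - \frac{7}{131 + 186} = - \frac{7}{317}$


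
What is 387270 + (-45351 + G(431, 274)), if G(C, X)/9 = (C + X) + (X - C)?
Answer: 346851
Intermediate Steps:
G(C, X) = 18*X (G(C, X) = 9*((C + X) + (X - C)) = 9*(2*X) = 18*X)
387270 + (-45351 + G(431, 274)) = 387270 + (-45351 + 18*274) = 387270 + (-45351 + 4932) = 387270 - 40419 = 346851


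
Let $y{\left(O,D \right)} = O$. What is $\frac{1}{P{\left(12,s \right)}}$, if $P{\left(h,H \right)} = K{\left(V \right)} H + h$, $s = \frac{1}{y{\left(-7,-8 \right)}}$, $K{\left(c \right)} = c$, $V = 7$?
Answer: $\frac{1}{11} \approx 0.090909$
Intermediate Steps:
$s = - \frac{1}{7}$ ($s = \frac{1}{-7} = - \frac{1}{7} \approx -0.14286$)
$P{\left(h,H \right)} = h + 7 H$ ($P{\left(h,H \right)} = 7 H + h = h + 7 H$)
$\frac{1}{P{\left(12,s \right)}} = \frac{1}{12 + 7 \left(- \frac{1}{7}\right)} = \frac{1}{12 - 1} = \frac{1}{11}$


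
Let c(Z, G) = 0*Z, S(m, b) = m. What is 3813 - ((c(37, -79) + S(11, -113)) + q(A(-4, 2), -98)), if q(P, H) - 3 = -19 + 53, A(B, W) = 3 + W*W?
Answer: 3765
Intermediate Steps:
A(B, W) = 3 + W²
q(P, H) = 37 (q(P, H) = 3 + (-19 + 53) = 3 + 34 = 37)
c(Z, G) = 0
3813 - ((c(37, -79) + S(11, -113)) + q(A(-4, 2), -98)) = 3813 - ((0 + 11) + 37) = 3813 - (11 + 37) = 3813 - 1*48 = 3813 - 48 = 3765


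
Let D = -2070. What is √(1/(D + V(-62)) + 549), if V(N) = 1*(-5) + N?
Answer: 2*√626788511/2137 ≈ 23.431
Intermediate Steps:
V(N) = -5 + N
√(1/(D + V(-62)) + 549) = √(1/(-2070 + (-5 - 62)) + 549) = √(1/(-2070 - 67) + 549) = √(1/(-2137) + 549) = √(-1/2137 + 549) = √(1173212/2137) = 2*√626788511/2137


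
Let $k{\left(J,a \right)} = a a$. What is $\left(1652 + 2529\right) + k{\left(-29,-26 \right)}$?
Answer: $4857$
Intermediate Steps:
$k{\left(J,a \right)} = a^{2}$
$\left(1652 + 2529\right) + k{\left(-29,-26 \right)} = \left(1652 + 2529\right) + \left(-26\right)^{2} = 4181 + 676 = 4857$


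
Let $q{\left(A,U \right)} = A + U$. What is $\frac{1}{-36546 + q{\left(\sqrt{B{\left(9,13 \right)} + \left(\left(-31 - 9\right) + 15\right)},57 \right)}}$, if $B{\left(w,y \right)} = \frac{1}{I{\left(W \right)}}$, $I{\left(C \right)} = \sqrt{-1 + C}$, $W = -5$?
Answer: $\frac{6}{-218934 + \sqrt{6} \sqrt{-150 - i \sqrt{6}}} \approx -2.7406 \cdot 10^{-5} + 3.7554 \cdot 10^{-9} i$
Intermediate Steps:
$B{\left(w,y \right)} = - \frac{i \sqrt{6}}{6}$ ($B{\left(w,y \right)} = \frac{1}{\sqrt{-1 - 5}} = \frac{1}{\sqrt{-6}} = \frac{1}{i \sqrt{6}} = - \frac{i \sqrt{6}}{6}$)
$\frac{1}{-36546 + q{\left(\sqrt{B{\left(9,13 \right)} + \left(\left(-31 - 9\right) + 15\right)},57 \right)}} = \frac{1}{-36546 + \left(\sqrt{- \frac{i \sqrt{6}}{6} + \left(\left(-31 - 9\right) + 15\right)} + 57\right)} = \frac{1}{-36546 + \left(\sqrt{- \frac{i \sqrt{6}}{6} + \left(-40 + 15\right)} + 57\right)} = \frac{1}{-36546 + \left(\sqrt{- \frac{i \sqrt{6}}{6} - 25} + 57\right)} = \frac{1}{-36546 + \left(\sqrt{-25 - \frac{i \sqrt{6}}{6}} + 57\right)} = \frac{1}{-36546 + \left(57 + \sqrt{-25 - \frac{i \sqrt{6}}{6}}\right)} = \frac{1}{-36489 + \sqrt{-25 - \frac{i \sqrt{6}}{6}}}$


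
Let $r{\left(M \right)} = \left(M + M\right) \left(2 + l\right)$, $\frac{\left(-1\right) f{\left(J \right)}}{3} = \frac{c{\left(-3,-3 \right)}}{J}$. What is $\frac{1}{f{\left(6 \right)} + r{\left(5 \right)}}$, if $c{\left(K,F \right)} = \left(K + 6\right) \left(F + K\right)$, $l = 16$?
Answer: $\frac{1}{189} \approx 0.005291$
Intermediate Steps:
$c{\left(K,F \right)} = \left(6 + K\right) \left(F + K\right)$
$f{\left(J \right)} = \frac{54}{J}$ ($f{\left(J \right)} = - 3 \frac{\left(-3\right)^{2} + 6 \left(-3\right) + 6 \left(-3\right) - -9}{J} = - 3 \frac{9 - 18 - 18 + 9}{J} = - 3 \left(- \frac{18}{J}\right) = \frac{54}{J}$)
$r{\left(M \right)} = 36 M$ ($r{\left(M \right)} = \left(M + M\right) \left(2 + 16\right) = 2 M 18 = 36 M$)
$\frac{1}{f{\left(6 \right)} + r{\left(5 \right)}} = \frac{1}{\frac{54}{6} + 36 \cdot 5} = \frac{1}{54 \cdot \frac{1}{6} + 180} = \frac{1}{9 + 180} = \frac{1}{189}$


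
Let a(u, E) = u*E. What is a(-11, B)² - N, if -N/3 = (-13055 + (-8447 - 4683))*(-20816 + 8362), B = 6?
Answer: 978328326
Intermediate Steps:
a(u, E) = E*u
N = -978323970 (N = -3*(-13055 + (-8447 - 4683))*(-20816 + 8362) = -3*(-13055 - 13130)*(-12454) = -(-78555)*(-12454) = -3*326107990 = -978323970)
a(-11, B)² - N = (6*(-11))² - 1*(-978323970) = (-66)² + 978323970 = 4356 + 978323970 = 978328326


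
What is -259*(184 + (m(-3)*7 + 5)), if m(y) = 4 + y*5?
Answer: -29008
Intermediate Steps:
m(y) = 4 + 5*y
-259*(184 + (m(-3)*7 + 5)) = -259*(184 + ((4 + 5*(-3))*7 + 5)) = -259*(184 + ((4 - 15)*7 + 5)) = -259*(184 + (-11*7 + 5)) = -259*(184 + (-77 + 5)) = -259*(184 - 72) = -259*112 = -29008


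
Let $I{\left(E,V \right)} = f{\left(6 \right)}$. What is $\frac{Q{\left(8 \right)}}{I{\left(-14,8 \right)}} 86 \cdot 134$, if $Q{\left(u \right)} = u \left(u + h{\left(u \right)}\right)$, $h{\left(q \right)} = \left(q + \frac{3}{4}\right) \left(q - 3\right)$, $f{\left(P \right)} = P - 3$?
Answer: $1590312$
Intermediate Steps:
$f{\left(P \right)} = -3 + P$
$I{\left(E,V \right)} = 3$ ($I{\left(E,V \right)} = -3 + 6 = 3$)
$h{\left(q \right)} = \left(-3 + q\right) \left(\frac{3}{4} + q\right)$ ($h{\left(q \right)} = \left(q + 3 \cdot \frac{1}{4}\right) \left(-3 + q\right) = \left(q + \frac{3}{4}\right) \left(-3 + q\right) = \left(\frac{3}{4} + q\right) \left(-3 + q\right) = \left(-3 + q\right) \left(\frac{3}{4} + q\right)$)
$Q{\left(u \right)} = u \left(- \frac{9}{4} + u^{2} - \frac{5 u}{4}\right)$ ($Q{\left(u \right)} = u \left(u - \left(\frac{9}{4} - u^{2} + \frac{9 u}{4}\right)\right) = u \left(- \frac{9}{4} + u^{2} - \frac{5 u}{4}\right)$)
$\frac{Q{\left(8 \right)}}{I{\left(-14,8 \right)}} 86 \cdot 134 = \frac{\frac{1}{4} \cdot 8 \left(-9 - 40 + 4 \cdot 8^{2}\right)}{3} \cdot 86 \cdot 134 = \frac{1}{4} \cdot 8 \left(-9 - 40 + 4 \cdot 64\right) \frac{1}{3} \cdot 86 \cdot 134 = \frac{1}{4} \cdot 8 \left(-9 - 40 + 256\right) \frac{1}{3} \cdot 86 \cdot 134 = \frac{1}{4} \cdot 8 \cdot 207 \cdot \frac{1}{3} \cdot 86 \cdot 134 = 414 \cdot \frac{1}{3} \cdot 86 \cdot 134 = 138 \cdot 86 \cdot 134 = 11868 \cdot 134 = 1590312$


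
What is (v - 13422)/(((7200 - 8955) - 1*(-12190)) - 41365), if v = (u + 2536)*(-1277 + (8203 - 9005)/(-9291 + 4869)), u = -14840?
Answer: -17352540971/34193115 ≈ -507.49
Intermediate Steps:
v = 34734757984/2211 (v = (-14840 + 2536)*(-1277 + (8203 - 9005)/(-9291 + 4869)) = -12304*(-1277 - 802/(-4422)) = -12304*(-1277 - 802*(-1/4422)) = -12304*(-1277 + 401/2211) = -12304*(-2823046/2211) = 34734757984/2211 ≈ 1.5710e+7)
(v - 13422)/(((7200 - 8955) - 1*(-12190)) - 41365) = (34734757984/2211 - 13422)/(((7200 - 8955) - 1*(-12190)) - 41365) = 34705081942/(2211*((-1755 + 12190) - 41365)) = 34705081942/(2211*(10435 - 41365)) = (34705081942/2211)/(-30930) = (34705081942/2211)*(-1/30930) = -17352540971/34193115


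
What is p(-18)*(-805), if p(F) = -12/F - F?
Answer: -45080/3 ≈ -15027.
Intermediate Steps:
p(F) = -F - 12/F
p(-18)*(-805) = (-1*(-18) - 12/(-18))*(-805) = (18 - 12*(-1/18))*(-805) = (18 + ⅔)*(-805) = (56/3)*(-805) = -45080/3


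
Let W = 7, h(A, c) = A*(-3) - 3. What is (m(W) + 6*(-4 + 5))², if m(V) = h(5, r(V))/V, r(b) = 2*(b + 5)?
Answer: 576/49 ≈ 11.755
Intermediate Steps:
r(b) = 10 + 2*b (r(b) = 2*(5 + b) = 10 + 2*b)
h(A, c) = -3 - 3*A (h(A, c) = -3*A - 3 = -3 - 3*A)
m(V) = -18/V (m(V) = (-3 - 3*5)/V = (-3 - 15)/V = -18/V)
(m(W) + 6*(-4 + 5))² = (-18/7 + 6*(-4 + 5))² = (-18*⅐ + 6*1)² = (-18/7 + 6)² = (24/7)² = 576/49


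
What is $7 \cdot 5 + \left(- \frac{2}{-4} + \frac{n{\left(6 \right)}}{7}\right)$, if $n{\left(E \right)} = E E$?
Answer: $\frac{569}{14} \approx 40.643$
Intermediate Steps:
$n{\left(E \right)} = E^{2}$
$7 \cdot 5 + \left(- \frac{2}{-4} + \frac{n{\left(6 \right)}}{7}\right) = 7 \cdot 5 - \left(- \frac{1}{2} - \frac{6^{2}}{7}\right) = 35 + \left(\left(-2\right) \left(- \frac{1}{4}\right) + 36 \cdot \frac{1}{7}\right) = 35 + \left(\frac{1}{2} + \frac{36}{7}\right) = 35 + \frac{79}{14} = \frac{569}{14}$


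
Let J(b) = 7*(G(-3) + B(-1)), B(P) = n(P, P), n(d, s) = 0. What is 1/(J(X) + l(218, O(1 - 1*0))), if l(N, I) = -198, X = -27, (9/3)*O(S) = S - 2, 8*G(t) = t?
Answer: -8/1605 ≈ -0.0049844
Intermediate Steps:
G(t) = t/8
O(S) = -⅔ + S/3 (O(S) = (S - 2)/3 = (-2 + S)/3 = -⅔ + S/3)
B(P) = 0
J(b) = -21/8 (J(b) = 7*((⅛)*(-3) + 0) = 7*(-3/8 + 0) = 7*(-3/8) = -21/8)
1/(J(X) + l(218, O(1 - 1*0))) = 1/(-21/8 - 198) = 1/(-1605/8) = -8/1605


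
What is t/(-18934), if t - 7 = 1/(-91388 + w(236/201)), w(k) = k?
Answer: -128581063/347793950368 ≈ -0.00036970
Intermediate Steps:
t = 128581063/18368752 (t = 7 + 1/(-91388 + 236/201) = 7 + 1/(-18368752/201) = 7 - 201/18368752 = 128581063/18368752 ≈ 7.0000)
t/(-18934) = (128581063/18368752)/(-18934) = (128581063/18368752)*(-1/18934) = -128581063/347793950368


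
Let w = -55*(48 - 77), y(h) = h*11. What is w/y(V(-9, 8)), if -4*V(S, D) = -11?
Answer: 580/11 ≈ 52.727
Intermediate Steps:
V(S, D) = 11/4 (V(S, D) = -¼*(-11) = 11/4)
y(h) = 11*h
w = 1595 (w = -55*(-29) = 1595)
w/y(V(-9, 8)) = 1595/((11*(11/4))) = 1595/(121/4) = 1595*(4/121) = 580/11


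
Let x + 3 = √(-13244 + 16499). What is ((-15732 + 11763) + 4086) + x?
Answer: 114 + √3255 ≈ 171.05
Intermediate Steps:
x = -3 + √3255 (x = -3 + √(-13244 + 16499) = -3 + √3255 ≈ 54.053)
((-15732 + 11763) + 4086) + x = ((-15732 + 11763) + 4086) + (-3 + √3255) = (-3969 + 4086) + (-3 + √3255) = 117 + (-3 + √3255) = 114 + √3255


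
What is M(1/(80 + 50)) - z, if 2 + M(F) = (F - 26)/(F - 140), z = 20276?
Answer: -369035943/18199 ≈ -20278.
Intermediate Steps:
M(F) = -2 + (-26 + F)/(-140 + F) (M(F) = -2 + (F - 26)/(F - 140) = -2 + (-26 + F)/(-140 + F))
M(1/(80 + 50)) - z = (254 - 1/(80 + 50))/(-140 + 1/(80 + 50)) - 1*20276 = (254 - 1/130)/(-140 + 1/130) - 20276 = (254 - 1*1/130)/(-140 + 1/130) - 20276 = (254 - 1/130)/(-18199/130) - 20276 = -130/18199*33019/130 - 20276 = -33019/18199 - 20276 = -369035943/18199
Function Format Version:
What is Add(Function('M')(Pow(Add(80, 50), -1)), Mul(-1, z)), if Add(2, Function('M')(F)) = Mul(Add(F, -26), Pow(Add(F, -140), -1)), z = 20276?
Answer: Rational(-369035943, 18199) ≈ -20278.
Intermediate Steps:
Function('M')(F) = Add(-2, Mul(Pow(Add(-140, F), -1), Add(-26, F))) (Function('M')(F) = Add(-2, Mul(Add(F, -26), Pow(Add(F, -140), -1))) = Add(-2, Mul(Add(-26, F), Pow(Add(-140, F), -1))) = Add(-2, Mul(Pow(Add(-140, F), -1), Add(-26, F))))
Add(Function('M')(Pow(Add(80, 50), -1)), Mul(-1, z)) = Add(Mul(Pow(Add(-140, Pow(Add(80, 50), -1)), -1), Add(254, Mul(-1, Pow(Add(80, 50), -1)))), Mul(-1, 20276)) = Add(Mul(Pow(Add(-140, Pow(130, -1)), -1), Add(254, Mul(-1, Pow(130, -1)))), -20276) = Add(Mul(Pow(Add(-140, Rational(1, 130)), -1), Add(254, Mul(-1, Rational(1, 130)))), -20276) = Add(Mul(Pow(Rational(-18199, 130), -1), Add(254, Rational(-1, 130))), -20276) = Add(Mul(Rational(-130, 18199), Rational(33019, 130)), -20276) = Add(Rational(-33019, 18199), -20276) = Rational(-369035943, 18199)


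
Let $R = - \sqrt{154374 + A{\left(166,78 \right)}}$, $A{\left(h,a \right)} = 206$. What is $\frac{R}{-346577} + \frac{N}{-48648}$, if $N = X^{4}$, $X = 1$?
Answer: $- \frac{1}{48648} + \frac{2 \sqrt{38645}}{346577} \approx 0.0011139$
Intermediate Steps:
$N = 1$ ($N = 1^{4} = 1$)
$R = - 2 \sqrt{38645}$ ($R = - \sqrt{154374 + 206} = - \sqrt{154580} = - 2 \sqrt{38645} \approx -393.17$)
$\frac{R}{-346577} + \frac{N}{-48648} = \frac{\left(-2\right) \sqrt{38645}}{-346577} + 1 \frac{1}{-48648} = - 2 \sqrt{38645} \left(- \frac{1}{346577}\right) + 1 \left(- \frac{1}{48648}\right) = \frac{2 \sqrt{38645}}{346577} - \frac{1}{48648} = - \frac{1}{48648} + \frac{2 \sqrt{38645}}{346577}$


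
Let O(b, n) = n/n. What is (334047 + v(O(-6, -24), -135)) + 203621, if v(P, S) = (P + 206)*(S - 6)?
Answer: 508481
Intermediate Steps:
O(b, n) = 1
v(P, S) = (-6 + S)*(206 + P) (v(P, S) = (206 + P)*(-6 + S) = (-6 + S)*(206 + P))
(334047 + v(O(-6, -24), -135)) + 203621 = (334047 + (-1236 - 6*1 + 206*(-135) + 1*(-135))) + 203621 = (334047 + (-1236 - 6 - 27810 - 135)) + 203621 = (334047 - 29187) + 203621 = 304860 + 203621 = 508481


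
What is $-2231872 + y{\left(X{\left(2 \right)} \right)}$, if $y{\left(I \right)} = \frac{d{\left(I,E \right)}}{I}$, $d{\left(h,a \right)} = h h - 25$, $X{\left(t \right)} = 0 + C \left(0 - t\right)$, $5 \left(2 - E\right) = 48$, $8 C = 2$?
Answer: $- \frac{4463645}{2} \approx -2.2318 \cdot 10^{6}$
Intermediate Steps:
$C = \frac{1}{4}$ ($C = \frac{1}{8} \cdot 2 = \frac{1}{4} \approx 0.25$)
$E = - \frac{38}{5}$ ($E = 2 - \frac{48}{5} = - \frac{38}{5} \approx -7.6$)
$X{\left(t \right)} = - \frac{t}{4}$ ($X{\left(t \right)} = 0 + \frac{0 - t}{4} = 0 + \frac{\left(-1\right) t}{4} = 0 - \frac{t}{4} = - \frac{t}{4}$)
$d{\left(h,a \right)} = -25 + h^{2}$ ($d{\left(h,a \right)} = h^{2} - 25 = -25 + h^{2}$)
$y{\left(I \right)} = \frac{-25 + I^{2}}{I}$
$-2231872 + y{\left(X{\left(2 \right)} \right)} = -2231872 - \left(\frac{1}{2} + \frac{25}{\left(- \frac{1}{4}\right) 2}\right) = -2231872 - \left(\frac{1}{2} + \frac{25}{- \frac{1}{2}}\right) = -2231872 - - \frac{99}{2} = -2231872 + \left(- \frac{1}{2} + 50\right) = -2231872 + \frac{99}{2} = - \frac{4463645}{2}$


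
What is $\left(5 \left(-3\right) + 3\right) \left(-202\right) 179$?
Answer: $433896$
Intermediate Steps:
$\left(5 \left(-3\right) + 3\right) \left(-202\right) 179 = \left(-15 + 3\right) \left(-202\right) 179 = \left(-12\right) \left(-202\right) 179 = 2424 \cdot 179 = 433896$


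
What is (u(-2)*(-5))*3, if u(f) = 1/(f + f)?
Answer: 15/4 ≈ 3.7500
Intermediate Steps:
u(f) = 1/(2*f)
(u(-2)*(-5))*3 = (((½)/(-2))*(-5))*3 = (((½)*(-½))*(-5))*3 = -¼*(-5)*3 = (5/4)*3 = 15/4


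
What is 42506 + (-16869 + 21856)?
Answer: 47493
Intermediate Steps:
42506 + (-16869 + 21856) = 42506 + 4987 = 47493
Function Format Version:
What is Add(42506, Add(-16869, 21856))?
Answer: 47493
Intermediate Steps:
Add(42506, Add(-16869, 21856)) = Add(42506, 4987) = 47493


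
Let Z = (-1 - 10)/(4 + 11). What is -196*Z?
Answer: 2156/15 ≈ 143.73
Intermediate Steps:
Z = -11/15 ≈ -0.73333
-196*Z = -196*(-11/15) = 2156/15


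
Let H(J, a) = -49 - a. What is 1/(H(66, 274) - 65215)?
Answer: -1/65538 ≈ -1.5258e-5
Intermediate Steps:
1/(H(66, 274) - 65215) = 1/((-49 - 1*274) - 65215) = 1/((-49 - 274) - 65215) = 1/(-323 - 65215) = 1/(-65538) = -1/65538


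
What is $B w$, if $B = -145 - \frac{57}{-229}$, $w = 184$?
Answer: $- \frac{6099232}{229} \approx -26634.0$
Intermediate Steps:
$B = - \frac{33148}{229}$ ($B = -145 - - \frac{57}{229} = -145 + \frac{57}{229} = - \frac{33148}{229} \approx -144.75$)
$B w = \left(- \frac{33148}{229}\right) 184 = - \frac{6099232}{229}$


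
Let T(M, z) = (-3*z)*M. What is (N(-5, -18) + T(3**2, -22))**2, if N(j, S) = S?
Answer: 331776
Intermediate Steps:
T(M, z) = -3*M*z
(N(-5, -18) + T(3**2, -22))**2 = (-18 - 3*3**2*(-22))**2 = (-18 - 3*9*(-22))**2 = (-18 + 594)**2 = 576**2 = 331776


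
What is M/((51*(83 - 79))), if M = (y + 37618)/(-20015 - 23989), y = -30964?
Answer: -1109/1496136 ≈ -0.00074124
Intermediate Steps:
M = -1109/7334 (M = (-30964 + 37618)/(-20015 - 23989) = 6654/(-44004) = 6654*(-1/44004) = -1109/7334 ≈ -0.15121)
M/((51*(83 - 79))) = -1109*1/(51*(83 - 79))/7334 = -1109/(7334*(51*4)) = -1109/7334/204 = -1109/7334*1/204 = -1109/1496136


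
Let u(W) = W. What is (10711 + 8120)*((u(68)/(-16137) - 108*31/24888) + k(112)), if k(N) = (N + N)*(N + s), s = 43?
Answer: 7293931171575085/11156046 ≈ 6.5381e+8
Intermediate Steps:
k(N) = 2*N*(43 + N) (k(N) = (N + N)*(N + 43) = (2*N)*(43 + N) = 2*N*(43 + N))
(10711 + 8120)*((u(68)/(-16137) - 108*31/24888) + k(112)) = (10711 + 8120)*((68/(-16137) - 108*31/24888) + 2*112*(43 + 112)) = 18831*((68*(-1/16137) - 3348*1/24888) + 2*112*155) = 18831*((-68/16137 - 279/2074) + 34720) = 18831*(-4643255/33468138 + 34720) = 18831*(1162009108105/33468138) = 7293931171575085/11156046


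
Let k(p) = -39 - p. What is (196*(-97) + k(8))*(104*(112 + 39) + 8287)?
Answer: -457244469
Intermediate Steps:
(196*(-97) + k(8))*(104*(112 + 39) + 8287) = (196*(-97) + (-39 - 1*8))*(104*(112 + 39) + 8287) = (-19012 + (-39 - 8))*(104*151 + 8287) = (-19012 - 47)*(15704 + 8287) = -19059*23991 = -457244469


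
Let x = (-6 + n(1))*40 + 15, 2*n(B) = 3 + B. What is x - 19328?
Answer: -19473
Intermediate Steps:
n(B) = 3/2 + B/2 (n(B) = (3 + B)/2 = 3/2 + B/2)
x = -145 (x = (-6 + (3/2 + (½)*1))*40 + 15 = (-6 + (3/2 + ½))*40 + 15 = (-6 + 2)*40 + 15 = -4*40 + 15 = -160 + 15 = -145)
x - 19328 = -145 - 19328 = -19473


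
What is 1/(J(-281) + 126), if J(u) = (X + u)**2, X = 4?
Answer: 1/76855 ≈ 1.3012e-5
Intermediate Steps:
J(u) = (4 + u)**2
1/(J(-281) + 126) = 1/((4 - 281)**2 + 126) = 1/((-277)**2 + 126) = 1/(76729 + 126) = 1/76855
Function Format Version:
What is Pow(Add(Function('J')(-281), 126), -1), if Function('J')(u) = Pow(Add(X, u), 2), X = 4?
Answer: Rational(1, 76855) ≈ 1.3012e-5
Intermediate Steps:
Function('J')(u) = Pow(Add(4, u), 2)
Pow(Add(Function('J')(-281), 126), -1) = Pow(Add(Pow(Add(4, -281), 2), 126), -1) = Pow(Add(Pow(-277, 2), 126), -1) = Pow(Add(76729, 126), -1) = Pow(76855, -1) = Rational(1, 76855)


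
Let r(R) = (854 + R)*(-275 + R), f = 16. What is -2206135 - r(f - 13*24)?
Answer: -1887517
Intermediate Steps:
r(R) = (-275 + R)*(854 + R)
-2206135 - r(f - 13*24) = -2206135 - (-234850 + (16 - 13*24)² + 579*(16 - 13*24)) = -2206135 - (-234850 + (16 - 312)² + 579*(16 - 312)) = -2206135 - (-234850 + (-296)² + 579*(-296)) = -2206135 - (-234850 + 87616 - 171384) = -2206135 - 1*(-318618) = -2206135 + 318618 = -1887517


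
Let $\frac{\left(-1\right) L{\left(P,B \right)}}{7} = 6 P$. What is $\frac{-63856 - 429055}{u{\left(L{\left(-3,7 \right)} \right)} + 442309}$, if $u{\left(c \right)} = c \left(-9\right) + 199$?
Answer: $- \frac{492911}{441374} \approx -1.1168$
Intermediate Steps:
$L{\left(P,B \right)} = - 42 P$ ($L{\left(P,B \right)} = - 7 \cdot 6 P = - 42 P$)
$u{\left(c \right)} = 199 - 9 c$ ($u{\left(c \right)} = - 9 c + 199 = 199 - 9 c$)
$\frac{-63856 - 429055}{u{\left(L{\left(-3,7 \right)} \right)} + 442309} = \frac{-63856 - 429055}{\left(199 - 9 \left(\left(-42\right) \left(-3\right)\right)\right) + 442309} = - \frac{492911}{\left(199 - 1134\right) + 442309} = - \frac{492911}{-935 + 442309} = - \frac{492911}{441374}$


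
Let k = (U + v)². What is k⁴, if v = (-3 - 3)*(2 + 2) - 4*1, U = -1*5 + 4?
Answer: 500246412961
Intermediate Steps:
U = -1 (U = -5 + 4 = -1)
v = -28 (v = -6*4 - 4 = -24 - 4 = -28)
k = 841 (k = (-1 - 28)² = (-29)² = 841)
k⁴ = 841⁴ = 500246412961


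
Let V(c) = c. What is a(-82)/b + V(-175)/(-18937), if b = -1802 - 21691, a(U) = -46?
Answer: 4982377/444886941 ≈ 0.011199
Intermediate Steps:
b = -23493
a(-82)/b + V(-175)/(-18937) = -46/(-23493) - 175/(-18937) = -46*(-1/23493) - 175*(-1/18937) = 46/23493 + 175/18937 = 4982377/444886941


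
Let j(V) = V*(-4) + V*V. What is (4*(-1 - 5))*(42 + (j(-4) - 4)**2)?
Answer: -19824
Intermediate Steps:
j(V) = V**2 - 4*V (j(V) = -4*V + V**2 = V**2 - 4*V)
(4*(-1 - 5))*(42 + (j(-4) - 4)**2) = (4*(-1 - 5))*(42 + (-4*(-4 - 4) - 4)**2) = (4*(-6))*(42 + (-4*(-8) - 4)**2) = -24*(42 + (32 - 4)**2) = -24*(42 + 28**2) = -24*(42 + 784) = -24*826 = -19824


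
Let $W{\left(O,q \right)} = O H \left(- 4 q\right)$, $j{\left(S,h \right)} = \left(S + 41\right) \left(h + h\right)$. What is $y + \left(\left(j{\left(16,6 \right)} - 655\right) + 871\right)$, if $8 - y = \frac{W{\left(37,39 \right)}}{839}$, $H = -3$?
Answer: $\frac{744496}{839} \approx 887.36$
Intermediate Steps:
$j{\left(S,h \right)} = 2 h \left(41 + S\right)$ ($j{\left(S,h \right)} = \left(41 + S\right) 2 h = 2 h \left(41 + S\right)$)
$W{\left(O,q \right)} = 12 O q$ ($W{\left(O,q \right)} = O \left(-3\right) \left(- 4 q\right) = - 3 O \left(- 4 q\right) = 12 O q$)
$y = - \frac{10604}{839}$ ($y = 8 - \frac{12 \cdot 37 \cdot 39}{839} = 8 - 17316 \cdot \frac{1}{839} = 8 - \frac{17316}{839} = - \frac{10604}{839} \approx -12.639$)
$y + \left(\left(j{\left(16,6 \right)} - 655\right) + 871\right) = - \frac{10604}{839} - \left(-216 - 12 \left(41 + 16\right)\right) = - \frac{10604}{839} + \left(\left(2 \cdot 6 \cdot 57 - 655\right) + 871\right) = - \frac{10604}{839} + \left(\left(684 - 655\right) + 871\right) = - \frac{10604}{839} + \left(29 + 871\right) = - \frac{10604}{839} + 900 = \frac{744496}{839}$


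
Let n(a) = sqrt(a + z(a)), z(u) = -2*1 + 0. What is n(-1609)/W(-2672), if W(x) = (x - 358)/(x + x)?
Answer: 2672*I*sqrt(179)/505 ≈ 70.79*I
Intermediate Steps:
z(u) = -2 (z(u) = -2 + 0 = -2)
n(a) = sqrt(-2 + a) (n(a) = sqrt(a - 2) = sqrt(-2 + a))
W(x) = (-358 + x)/(2*x) (W(x) = (-358 + x)/((2*x)) = (-358 + x)*(1/(2*x)) = (-358 + x)/(2*x))
n(-1609)/W(-2672) = sqrt(-2 - 1609)/(((1/2)*(-358 - 2672)/(-2672))) = sqrt(-1611)/(((1/2)*(-1/2672)*(-3030))) = (3*I*sqrt(179))/(1515/2672) = (3*I*sqrt(179))*(2672/1515) = 2672*I*sqrt(179)/505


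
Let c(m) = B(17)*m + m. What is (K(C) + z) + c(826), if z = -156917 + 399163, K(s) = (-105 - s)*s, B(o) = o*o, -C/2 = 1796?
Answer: -12043518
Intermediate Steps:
C = -3592 (C = -2*1796 = -3592)
B(o) = o²
c(m) = 290*m (c(m) = 17²*m + m = 289*m + m = 290*m)
K(s) = s*(-105 - s)
z = 242246
(K(C) + z) + c(826) = (-1*(-3592)*(105 - 3592) + 242246) + 290*826 = (-1*(-3592)*(-3487) + 242246) + 239540 = (-12525304 + 242246) + 239540 = -12283058 + 239540 = -12043518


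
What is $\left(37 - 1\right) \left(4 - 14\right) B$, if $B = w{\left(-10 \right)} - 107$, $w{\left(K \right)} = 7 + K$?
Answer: $39600$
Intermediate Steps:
$B = -110$ ($B = \left(7 - 10\right) - 107 = -3 - 107 = -110$)
$\left(37 - 1\right) \left(4 - 14\right) B = \left(37 - 1\right) \left(4 - 14\right) \left(-110\right) = 36 \left(-10\right) \left(-110\right) = \left(-360\right) \left(-110\right) = 39600$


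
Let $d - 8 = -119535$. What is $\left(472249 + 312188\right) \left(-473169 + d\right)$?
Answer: $-464932672152$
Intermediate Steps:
$d = -119527$ ($d = 8 - 119535 = -119527$)
$\left(472249 + 312188\right) \left(-473169 + d\right) = \left(472249 + 312188\right) \left(-473169 - 119527\right) = 784437 \left(-592696\right) = -464932672152$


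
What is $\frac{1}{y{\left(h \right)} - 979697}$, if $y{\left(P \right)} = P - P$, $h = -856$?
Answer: $- \frac{1}{979697} \approx -1.0207 \cdot 10^{-6}$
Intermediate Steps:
$y{\left(P \right)} = 0$
$\frac{1}{y{\left(h \right)} - 979697} = \frac{1}{0 - 979697} = \frac{1}{-979697} = - \frac{1}{979697}$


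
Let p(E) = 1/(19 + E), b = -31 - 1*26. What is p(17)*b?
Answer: -19/12 ≈ -1.5833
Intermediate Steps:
b = -57 (b = -31 - 26 = -57)
p(17)*b = -57/(19 + 17) = -57/36 = (1/36)*(-57) = -19/12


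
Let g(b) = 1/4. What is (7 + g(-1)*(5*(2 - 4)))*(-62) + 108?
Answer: -171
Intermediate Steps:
g(b) = ¼
(7 + g(-1)*(5*(2 - 4)))*(-62) + 108 = (7 + (5*(2 - 4))/4)*(-62) + 108 = (7 + (5*(-2))/4)*(-62) + 108 = (7 + (¼)*(-10))*(-62) + 108 = (7 - 5/2)*(-62) + 108 = (9/2)*(-62) + 108 = -279 + 108 = -171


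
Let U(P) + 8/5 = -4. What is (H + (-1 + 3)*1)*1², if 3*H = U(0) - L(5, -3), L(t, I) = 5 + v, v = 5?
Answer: -16/5 ≈ -3.2000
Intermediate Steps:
U(P) = -28/5 (U(P) = -8/5 - 4 = -28/5)
L(t, I) = 10 (L(t, I) = 5 + 5 = 10)
H = -26/5 (H = (-28/5 - 1*10)/3 = (-28/5 - 10)/3 = (⅓)*(-78/5) = -26/5 ≈ -5.2000)
(H + (-1 + 3)*1)*1² = (-26/5 + (-1 + 3)*1)*1² = (-26/5 + 2*1)*1 = (-26/5 + 2)*1 = -16/5*1 = -16/5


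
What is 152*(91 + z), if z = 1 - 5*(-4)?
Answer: 17024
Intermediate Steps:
z = 21 (z = 1 + 20 = 21)
152*(91 + z) = 152*(91 + 21) = 152*112 = 17024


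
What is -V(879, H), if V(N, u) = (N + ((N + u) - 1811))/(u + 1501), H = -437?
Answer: 35/76 ≈ 0.46053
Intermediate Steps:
V(N, u) = (-1811 + u + 2*N)/(1501 + u) (V(N, u) = (N + (-1811 + N + u))/(1501 + u) = (-1811 + u + 2*N)/(1501 + u))
-V(879, H) = -(-1811 - 437 + 2*879)/(1501 - 437) = -(-1811 - 437 + 1758)/1064 = -(-490)/1064 = -1*(-35/76) = 35/76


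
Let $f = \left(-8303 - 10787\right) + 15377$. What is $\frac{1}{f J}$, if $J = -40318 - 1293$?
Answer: $\frac{1}{154501643} \approx 6.4724 \cdot 10^{-9}$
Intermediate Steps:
$J = -41611$
$f = -3713$ ($f = -19090 + 15377 = -3713$)
$\frac{1}{f J} = \frac{1}{\left(-3713\right) \left(-41611\right)} = \left(- \frac{1}{3713}\right) \left(- \frac{1}{41611}\right) = \frac{1}{154501643}$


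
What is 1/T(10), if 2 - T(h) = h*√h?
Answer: 1/(2 - 10*√10) ≈ -0.033758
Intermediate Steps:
T(h) = 2 - h^(3/2) (T(h) = 2 - h*√h = 2 - h^(3/2))
1/T(10) = 1/(2 - 10^(3/2)) = 1/(2 - 10*√10)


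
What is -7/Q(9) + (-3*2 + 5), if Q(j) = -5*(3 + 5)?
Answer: -33/40 ≈ -0.82500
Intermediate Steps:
Q(j) = -40 (Q(j) = -5*8 = -40)
-7/Q(9) + (-3*2 + 5) = -7/(-40) + (-3*2 + 5) = -1/40*(-7) + (-6 + 5) = 7/40 - 1 = -33/40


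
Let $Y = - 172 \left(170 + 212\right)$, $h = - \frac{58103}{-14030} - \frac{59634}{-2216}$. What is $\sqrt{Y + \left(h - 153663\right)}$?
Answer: $\frac{3 i \sqrt{368079971680289285}}{3886310} \approx 468.33 i$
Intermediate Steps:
$h = \frac{241355317}{7772620}$ ($h = \left(-58103\right) \left(- \frac{1}{14030}\right) - - \frac{29817}{1108} = \frac{58103}{14030} + \frac{29817}{1108} = \frac{241355317}{7772620} \approx 31.052$)
$Y = -65704$ ($Y = \left(-172\right) 382 = -65704$)
$\sqrt{Y + \left(h - 153663\right)} = \sqrt{-65704 + \left(\frac{241355317}{7772620} - 153663\right)} = \sqrt{-65704 - \frac{1194122751743}{7772620}} = \sqrt{- \frac{1704814976223}{7772620}} = \frac{3 i \sqrt{368079971680289285}}{3886310}$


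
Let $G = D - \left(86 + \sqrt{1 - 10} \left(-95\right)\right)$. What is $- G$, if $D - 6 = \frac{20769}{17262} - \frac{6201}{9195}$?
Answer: $\frac{200222189}{2519430} - 285 i \approx 79.471 - 285.0 i$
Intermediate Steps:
$D = \frac{16448791}{2519430}$ ($D = 6 + \left(\frac{20769}{17262} - \frac{6201}{9195}\right) = 6 + \left(20769 \cdot \frac{1}{17262} - \frac{2067}{3065}\right) = 6 + \left(\frac{989}{822} - \frac{2067}{3065}\right) = 6 + \frac{1332211}{2519430} = \frac{16448791}{2519430} \approx 6.5288$)
$G = - \frac{200222189}{2519430} + 285 i$ ($G = \frac{16448791}{2519430} - \left(86 + \sqrt{1 - 10} \left(-95\right)\right) = \frac{16448791}{2519430} - \left(86 + \sqrt{-9} \left(-95\right)\right) = \frac{16448791}{2519430} - \left(86 + 3 i \left(-95\right)\right) = \frac{16448791}{2519430} - \left(86 - 285 i\right) = - \frac{200222189}{2519430} + 285 i \approx -79.471 + 285.0 i$)
$- G = - (- \frac{200222189}{2519430} + 285 i) = \frac{200222189}{2519430} - 285 i$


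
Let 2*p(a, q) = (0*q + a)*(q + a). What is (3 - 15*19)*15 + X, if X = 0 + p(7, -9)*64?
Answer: -4678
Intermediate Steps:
p(a, q) = a*(a + q)/2 (p(a, q) = ((0*q + a)*(q + a))/2 = ((0 + a)*(a + q))/2 = (a*(a + q))/2 = a*(a + q)/2)
X = -448 (X = 0 + ((½)*7*(7 - 9))*64 = 0 + ((½)*7*(-2))*64 = 0 - 7*64 = 0 - 448 = -448)
(3 - 15*19)*15 + X = (3 - 15*19)*15 - 448 = (3 - 285)*15 - 448 = -282*15 - 448 = -4230 - 448 = -4678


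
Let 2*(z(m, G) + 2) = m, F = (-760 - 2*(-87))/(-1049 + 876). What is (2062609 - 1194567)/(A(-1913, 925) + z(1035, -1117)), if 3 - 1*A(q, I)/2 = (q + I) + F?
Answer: 42906076/123113 ≈ 348.51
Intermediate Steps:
F = 586/173 (F = (-760 + 174)/(-173) = -586*(-1/173) = 586/173 ≈ 3.3873)
z(m, G) = -2 + m/2
A(q, I) = -134/173 - 2*I - 2*q (A(q, I) = 6 - 2*((q + I) + 586/173) = 6 - 2*((I + q) + 586/173) = 6 - 2*(586/173 + I + q) = 6 + (-1172/173 - 2*I - 2*q) = -134/173 - 2*I - 2*q)
(2062609 - 1194567)/(A(-1913, 925) + z(1035, -1117)) = (2062609 - 1194567)/((-134/173 - 2*925 - 2*(-1913)) + (-2 + (½)*1035)) = 868042/((-134/173 - 1850 + 3826) + (-2 + 1035/2)) = 868042/(341714/173 + 1031/2) = 868042/(861791/346) = 868042*(346/861791) = 42906076/123113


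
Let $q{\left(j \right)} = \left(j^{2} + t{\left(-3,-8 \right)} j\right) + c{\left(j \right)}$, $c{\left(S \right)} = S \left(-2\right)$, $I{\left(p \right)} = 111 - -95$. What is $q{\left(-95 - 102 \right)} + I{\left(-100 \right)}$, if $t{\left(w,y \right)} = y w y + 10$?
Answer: $75263$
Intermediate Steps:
$I{\left(p \right)} = 206$ ($I{\left(p \right)} = 111 + 95 = 206$)
$c{\left(S \right)} = - 2 S$
$t{\left(w,y \right)} = 10 + w y^{2}$ ($t{\left(w,y \right)} = w y y + 10 = w y^{2} + 10 = 10 + w y^{2}$)
$q{\left(j \right)} = j^{2} - 184 j$ ($q{\left(j \right)} = \left(j^{2} + \left(10 - 3 \left(-8\right)^{2}\right) j\right) - 2 j = \left(j^{2} + \left(10 - 192\right) j\right) - 2 j = \left(j^{2} - 182 j\right) - 2 j = j^{2} - 184 j$)
$q{\left(-95 - 102 \right)} + I{\left(-100 \right)} = \left(-95 - 102\right) \left(-184 - 197\right) + 206 = - 197 \left(-184 - 197\right) + 206 = \left(-197\right) \left(-381\right) + 206 = 75057 + 206 = 75263$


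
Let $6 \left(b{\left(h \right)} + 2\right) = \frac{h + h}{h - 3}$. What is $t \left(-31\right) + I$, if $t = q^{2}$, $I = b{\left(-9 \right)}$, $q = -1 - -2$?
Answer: $- \frac{131}{4} \approx -32.75$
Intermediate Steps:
$q = 1$ ($q = -1 + 2 = 1$)
$b{\left(h \right)} = -2 + \frac{h}{3 \left(-3 + h\right)}$ ($b{\left(h \right)} = -2 + \frac{\left(h + h\right) \frac{1}{h - 3}}{6} = -2 + \frac{2 h \frac{1}{-3 + h}}{6} = -2 + \frac{h}{3 \left(-3 + h\right)}$)
$I = - \frac{7}{4}$ ($I = \frac{18 - -45}{3 \left(-3 - 9\right)} = \frac{18 + 45}{3 \left(-12\right)} = \frac{1}{3} \left(- \frac{1}{12}\right) 63 = - \frac{7}{4} \approx -1.75$)
$t = 1$ ($t = 1^{2} = 1$)
$t \left(-31\right) + I = 1 \left(-31\right) - \frac{7}{4} = -31 - \frac{7}{4} = - \frac{131}{4}$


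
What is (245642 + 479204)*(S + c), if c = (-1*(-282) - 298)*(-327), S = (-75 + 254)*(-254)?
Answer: -29163453964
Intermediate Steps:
S = -45466 (S = 179*(-254) = -45466)
c = 5232 (c = (282 - 298)*(-327) = -16*(-327) = 5232)
(245642 + 479204)*(S + c) = (245642 + 479204)*(-45466 + 5232) = 724846*(-40234) = -29163453964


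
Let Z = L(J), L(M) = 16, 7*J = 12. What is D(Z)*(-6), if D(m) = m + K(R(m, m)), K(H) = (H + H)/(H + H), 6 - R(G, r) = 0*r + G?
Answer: -102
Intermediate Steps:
J = 12/7 (J = (⅐)*12 = 12/7 ≈ 1.7143)
R(G, r) = 6 - G (R(G, r) = 6 - (0*r + G) = 6 - (0 + G) = 6 - G)
Z = 16
K(H) = 1 (K(H) = (2*H)/((2*H)) = (2*H)*(1/(2*H)) = 1)
D(m) = 1 + m (D(m) = m + 1 = 1 + m)
D(Z)*(-6) = (1 + 16)*(-6) = 17*(-6) = -102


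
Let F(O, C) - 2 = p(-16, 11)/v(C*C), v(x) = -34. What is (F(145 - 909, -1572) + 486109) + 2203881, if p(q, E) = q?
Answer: 45729872/17 ≈ 2.6900e+6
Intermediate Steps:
F(O, C) = 42/17 (F(O, C) = 2 - 16/(-34) = 2 - 16*(-1/34) = 2 + 8/17 = 42/17)
(F(145 - 909, -1572) + 486109) + 2203881 = (42/17 + 486109) + 2203881 = 8263895/17 + 2203881 = 45729872/17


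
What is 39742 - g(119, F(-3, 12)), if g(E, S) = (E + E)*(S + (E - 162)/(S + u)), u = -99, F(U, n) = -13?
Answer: 341957/8 ≈ 42745.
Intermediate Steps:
g(E, S) = 2*E*(S + (-162 + E)/(-99 + S)) (g(E, S) = (E + E)*(S + (E - 162)/(S - 99)) = (2*E)*(S + (-162 + E)/(-99 + S)) = 2*E*(S + (-162 + E)/(-99 + S)))
39742 - g(119, F(-3, 12)) = 39742 - 2*119*(-162 + 119 + (-13)² - 99*(-13))/(-99 - 13) = 39742 - 2*119*(-162 + 119 + 169 + 1287)/(-112) = 39742 - 2*119*(-1)*1413/112 = 39742 - 1*(-24021/8) = 39742 + 24021/8 = 341957/8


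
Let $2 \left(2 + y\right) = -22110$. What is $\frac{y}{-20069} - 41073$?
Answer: $- \frac{824282980}{20069} \approx -41072.0$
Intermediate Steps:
$y = -11057$ ($y = -2 + \frac{1}{2} \left(-22110\right) = -2 - 11055 = -11057$)
$\frac{y}{-20069} - 41073 = - \frac{11057}{-20069} - 41073 = \left(-11057\right) \left(- \frac{1}{20069}\right) - 41073 = \frac{11057}{20069} - 41073 = - \frac{824282980}{20069}$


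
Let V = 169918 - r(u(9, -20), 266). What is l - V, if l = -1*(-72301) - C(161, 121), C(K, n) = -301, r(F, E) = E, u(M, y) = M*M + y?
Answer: -97050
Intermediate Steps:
u(M, y) = y + M² (u(M, y) = M² + y = y + M²)
l = 72602 (l = -1*(-72301) - 1*(-301) = 72301 + 301 = 72602)
V = 169652 (V = 169918 - 1*266 = 169918 - 266 = 169652)
l - V = 72602 - 1*169652 = 72602 - 169652 = -97050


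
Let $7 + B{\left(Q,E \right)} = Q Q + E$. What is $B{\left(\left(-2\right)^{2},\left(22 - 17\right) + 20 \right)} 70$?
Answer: $2380$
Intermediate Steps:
$B{\left(Q,E \right)} = -7 + E + Q^{2}$ ($B{\left(Q,E \right)} = -7 + \left(Q Q + E\right) = -7 + \left(Q^{2} + E\right) = -7 + \left(E + Q^{2}\right) = -7 + E + Q^{2}$)
$B{\left(\left(-2\right)^{2},\left(22 - 17\right) + 20 \right)} 70 = \left(-7 + \left(\left(22 - 17\right) + 20\right) + \left(\left(-2\right)^{2}\right)^{2}\right) 70 = \left(-7 + \left(5 + 20\right) + 4^{2}\right) 70 = \left(-7 + 25 + 16\right) 70 = 34 \cdot 70 = 2380$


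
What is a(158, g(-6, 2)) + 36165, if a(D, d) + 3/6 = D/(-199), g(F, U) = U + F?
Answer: 14393155/398 ≈ 36164.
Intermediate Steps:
g(F, U) = F + U
a(D, d) = -½ - D/199 (a(D, d) = -½ + D/(-199) = -½ + D*(-1/199) = -½ - D/199)
a(158, g(-6, 2)) + 36165 = (-½ - 1/199*158) + 36165 = (-½ - 158/199) + 36165 = -515/398 + 36165 = 14393155/398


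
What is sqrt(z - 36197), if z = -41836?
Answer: 37*I*sqrt(57) ≈ 279.34*I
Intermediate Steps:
sqrt(z - 36197) = sqrt(-41836 - 36197) = sqrt(-78033) = 37*I*sqrt(57)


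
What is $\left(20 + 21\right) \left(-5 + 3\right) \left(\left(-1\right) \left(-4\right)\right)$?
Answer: $-328$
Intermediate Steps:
$\left(20 + 21\right) \left(-5 + 3\right) \left(\left(-1\right) \left(-4\right)\right) = 41 \left(\left(-2\right) 4\right) = 41 \left(-8\right) = -328$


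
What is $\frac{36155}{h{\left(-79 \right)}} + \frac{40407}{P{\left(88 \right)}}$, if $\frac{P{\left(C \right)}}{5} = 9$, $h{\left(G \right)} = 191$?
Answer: $\frac{3114904}{2865} \approx 1087.2$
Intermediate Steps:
$P{\left(C \right)} = 45$ ($P{\left(C \right)} = 5 \cdot 9 = 45$)
$\frac{36155}{h{\left(-79 \right)}} + \frac{40407}{P{\left(88 \right)}} = \frac{36155}{191} + \frac{40407}{45} = 36155 \cdot \frac{1}{191} + 40407 \cdot \frac{1}{45} = \frac{36155}{191} + \frac{13469}{15} = \frac{3114904}{2865}$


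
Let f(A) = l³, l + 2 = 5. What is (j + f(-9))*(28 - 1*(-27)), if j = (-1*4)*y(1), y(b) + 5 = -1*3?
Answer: 3245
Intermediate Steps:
l = 3 (l = -2 + 5 = 3)
f(A) = 27 (f(A) = 3³ = 27)
y(b) = -8 (y(b) = -5 - 1*3 = -5 - 3 = -8)
j = 32 (j = -1*4*(-8) = -4*(-8) = 32)
(j + f(-9))*(28 - 1*(-27)) = (32 + 27)*(28 - 1*(-27)) = 59*(28 + 27) = 59*55 = 3245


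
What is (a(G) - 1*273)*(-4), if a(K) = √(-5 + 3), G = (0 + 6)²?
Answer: 1092 - 4*I*√2 ≈ 1092.0 - 5.6569*I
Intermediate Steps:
G = 36 (G = 6² = 36)
a(K) = I*√2 (a(K) = √(-2) = I*√2)
(a(G) - 1*273)*(-4) = (I*√2 - 1*273)*(-4) = (I*√2 - 273)*(-4) = (-273 + I*√2)*(-4) = 1092 - 4*I*√2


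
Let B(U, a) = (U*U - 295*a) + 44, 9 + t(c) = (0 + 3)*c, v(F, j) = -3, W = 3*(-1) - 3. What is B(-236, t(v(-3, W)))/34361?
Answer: 61050/34361 ≈ 1.7767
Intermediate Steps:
W = -6 (W = -3 - 3 = -6)
t(c) = -9 + 3*c (t(c) = -9 + (0 + 3)*c = -9 + 3*c)
B(U, a) = 44 + U**2 - 295*a (B(U, a) = (U**2 - 295*a) + 44 = 44 + U**2 - 295*a)
B(-236, t(v(-3, W)))/34361 = (44 + (-236)**2 - 295*(-9 + 3*(-3)))/34361 = (44 + 55696 - 295*(-9 - 9))*(1/34361) = (44 + 55696 - 295*(-18))*(1/34361) = (44 + 55696 + 5310)*(1/34361) = 61050*(1/34361) = 61050/34361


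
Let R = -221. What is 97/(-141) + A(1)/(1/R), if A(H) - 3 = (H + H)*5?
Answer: -405190/141 ≈ -2873.7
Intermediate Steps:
A(H) = 3 + 10*H (A(H) = 3 + (H + H)*5 = 3 + (2*H)*5 = 3 + 10*H)
97/(-141) + A(1)/(1/R) = 97/(-141) + (3 + 10*1)/(1/(-221)) = 97*(-1/141) + (3 + 10)/(-1/221) = -97/141 + 13*(-221) = -97/141 - 2873 = -405190/141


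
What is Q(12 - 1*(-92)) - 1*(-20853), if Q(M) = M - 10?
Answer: 20947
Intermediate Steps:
Q(M) = -10 + M
Q(12 - 1*(-92)) - 1*(-20853) = (-10 + (12 - 1*(-92))) - 1*(-20853) = (-10 + (12 + 92)) + 20853 = (-10 + 104) + 20853 = 94 + 20853 = 20947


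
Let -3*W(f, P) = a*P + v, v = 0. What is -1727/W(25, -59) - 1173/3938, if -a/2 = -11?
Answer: -498303/116171 ≈ -4.2894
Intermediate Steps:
a = 22 (a = -2*(-11) = 22)
W(f, P) = -22*P/3 (W(f, P) = -(22*P + 0)/3 = -22*P/3)
-1727/W(25, -59) - 1173/3938 = -1727/((-22/3*(-59))) - 1173/3938 = -1727/1298/3 - 1173*1/3938 = -1727*3/1298 - 1173/3938 = -471/118 - 1173/3938 = -498303/116171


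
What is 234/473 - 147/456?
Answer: 12391/71896 ≈ 0.17235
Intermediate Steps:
234/473 - 147/456 = 234*(1/473) - 147*1/456 = 234/473 - 49/152 = 12391/71896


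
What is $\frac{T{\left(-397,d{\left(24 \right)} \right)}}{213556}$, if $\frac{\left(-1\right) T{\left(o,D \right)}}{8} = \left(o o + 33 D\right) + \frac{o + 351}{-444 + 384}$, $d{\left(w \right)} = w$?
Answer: $- \frac{4752053}{800835} \approx -5.9339$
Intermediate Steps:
$T{\left(o,D \right)} = \frac{234}{5} - 264 D - 8 o^{2} + \frac{2 o}{15}$ ($T{\left(o,D \right)} = - 8 \left(\left(o o + 33 D\right) + \frac{o + 351}{-444 + 384}\right) = - 8 \left(\left(o^{2} + 33 D\right) + \frac{351 + o}{-60}\right) = - 8 \left(\left(o^{2} + 33 D\right) + \left(351 + o\right) \left(- \frac{1}{60}\right)\right) = - 8 \left(\left(o^{2} + 33 D\right) - \left(\frac{117}{20} + \frac{o}{60}\right)\right) = - 8 \left(- \frac{117}{20} + o^{2} + 33 D - \frac{o}{60}\right) = \frac{234}{5} - 264 D - 8 o^{2} + \frac{2 o}{15}$)
$\frac{T{\left(-397,d{\left(24 \right)} \right)}}{213556} = \frac{\frac{234}{5} - 6336 - 8 \left(-397\right)^{2} + \frac{2}{15} \left(-397\right)}{213556} = \left(\frac{234}{5} - 6336 - 1260872 - \frac{794}{15}\right) \frac{1}{213556} = \left(- \frac{19008212}{15}\right) \frac{1}{213556} = - \frac{4752053}{800835}$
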